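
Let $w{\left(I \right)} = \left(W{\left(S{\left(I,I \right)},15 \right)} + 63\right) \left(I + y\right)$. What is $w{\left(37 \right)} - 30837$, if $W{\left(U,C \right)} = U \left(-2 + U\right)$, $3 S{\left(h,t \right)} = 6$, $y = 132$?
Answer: $-20190$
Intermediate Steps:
$S{\left(h,t \right)} = 2$ ($S{\left(h,t \right)} = \frac{1}{3} \cdot 6 = 2$)
$w{\left(I \right)} = 8316 + 63 I$ ($w{\left(I \right)} = \left(2 \left(-2 + 2\right) + 63\right) \left(I + 132\right) = \left(2 \cdot 0 + 63\right) \left(132 + I\right) = \left(0 + 63\right) \left(132 + I\right) = 63 \left(132 + I\right) = 8316 + 63 I$)
$w{\left(37 \right)} - 30837 = \left(8316 + 63 \cdot 37\right) - 30837 = \left(8316 + 2331\right) - 30837 = 10647 - 30837 = -20190$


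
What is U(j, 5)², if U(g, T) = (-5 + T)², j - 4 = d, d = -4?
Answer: 0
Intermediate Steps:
j = 0 (j = 4 - 4 = 0)
U(j, 5)² = ((-5 + 5)²)² = (0²)² = 0² = 0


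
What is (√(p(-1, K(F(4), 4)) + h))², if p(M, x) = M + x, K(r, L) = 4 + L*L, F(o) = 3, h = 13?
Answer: 32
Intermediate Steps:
K(r, L) = 4 + L²
(√(p(-1, K(F(4), 4)) + h))² = (√((-1 + (4 + 4²)) + 13))² = (√((-1 + (4 + 16)) + 13))² = (√((-1 + 20) + 13))² = (√(19 + 13))² = (√32)² = (4*√2)² = 32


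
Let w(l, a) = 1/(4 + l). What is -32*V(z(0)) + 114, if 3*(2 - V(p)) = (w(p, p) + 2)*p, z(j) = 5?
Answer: 4390/27 ≈ 162.59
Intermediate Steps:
V(p) = 2 - p*(2 + 1/(4 + p))/3 (V(p) = 2 - (1/(4 + p) + 2)*p/3 = 2 - (2 + 1/(4 + p))*p/3 = 2 - p*(2 + 1/(4 + p))/3)
-32*V(z(0)) + 114 = -32*(-1*5 + 2*(3 - 1*5)*(4 + 5))/(3*(4 + 5)) + 114 = -32*(-5 + 2*(3 - 5)*9)/(3*9) + 114 = -32*(-5 + 2*(-2)*9)/(3*9) + 114 = -32*(-5 - 36)/(3*9) + 114 = -32*(-41)/(3*9) + 114 = -32*(-41/27) + 114 = 1312/27 + 114 = 4390/27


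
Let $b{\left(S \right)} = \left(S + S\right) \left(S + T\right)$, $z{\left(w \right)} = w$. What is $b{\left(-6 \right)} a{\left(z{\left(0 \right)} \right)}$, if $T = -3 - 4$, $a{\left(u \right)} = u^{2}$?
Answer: $0$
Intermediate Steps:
$T = -7$
$b{\left(S \right)} = 2 S \left(-7 + S\right)$ ($b{\left(S \right)} = \left(S + S\right) \left(S - 7\right) = 2 S \left(-7 + S\right)$)
$b{\left(-6 \right)} a{\left(z{\left(0 \right)} \right)} = 2 \left(-6\right) \left(-7 - 6\right) 0^{2} = 2 \left(-6\right) \left(-13\right) 0 = 156 \cdot 0 = 0$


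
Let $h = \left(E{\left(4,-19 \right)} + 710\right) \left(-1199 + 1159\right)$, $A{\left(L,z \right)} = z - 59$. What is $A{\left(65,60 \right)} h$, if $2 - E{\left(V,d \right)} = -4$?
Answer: $-28640$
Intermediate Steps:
$A{\left(L,z \right)} = -59 + z$
$E{\left(V,d \right)} = 6$ ($E{\left(V,d \right)} = 2 - -4 = 2 + 4 = 6$)
$h = -28640$ ($h = \left(6 + 710\right) \left(-1199 + 1159\right) = 716 \left(-40\right) = -28640$)
$A{\left(65,60 \right)} h = \left(-59 + 60\right) \left(-28640\right) = 1 \left(-28640\right) = -28640$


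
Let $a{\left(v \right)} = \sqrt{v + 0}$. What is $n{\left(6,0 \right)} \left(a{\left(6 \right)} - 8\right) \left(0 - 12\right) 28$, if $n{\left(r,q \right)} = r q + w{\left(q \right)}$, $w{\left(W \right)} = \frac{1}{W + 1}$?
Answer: $2688 - 336 \sqrt{6} \approx 1865.0$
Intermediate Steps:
$w{\left(W \right)} = \frac{1}{1 + W}$
$a{\left(v \right)} = \sqrt{v}$
$n{\left(r,q \right)} = \frac{1}{1 + q} + q r$ ($n{\left(r,q \right)} = r q + \frac{1}{1 + q} = q r + \frac{1}{1 + q} = \frac{1}{1 + q} + q r$)
$n{\left(6,0 \right)} \left(a{\left(6 \right)} - 8\right) \left(0 - 12\right) 28 = \frac{1 + 0 \cdot 6 \left(1 + 0\right)}{1 + 0} \left(\sqrt{6} - 8\right) \left(0 - 12\right) 28 = \frac{1 + 0 \cdot 6 \cdot 1}{1} \left(-8 + \sqrt{6}\right) \left(-12\right) 28 = 1 \left(1 + 0\right) \left(96 - 12 \sqrt{6}\right) 28 = 1 \cdot 1 \left(96 - 12 \sqrt{6}\right) 28 = 1 \left(96 - 12 \sqrt{6}\right) 28 = \left(96 - 12 \sqrt{6}\right) 28 = 2688 - 336 \sqrt{6}$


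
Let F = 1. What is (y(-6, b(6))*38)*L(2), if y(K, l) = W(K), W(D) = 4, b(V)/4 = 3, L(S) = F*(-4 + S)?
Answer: -304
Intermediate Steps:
L(S) = -4 + S (L(S) = 1*(-4 + S) = -4 + S)
b(V) = 12 (b(V) = 4*3 = 12)
y(K, l) = 4
(y(-6, b(6))*38)*L(2) = (4*38)*(-4 + 2) = 152*(-2) = -304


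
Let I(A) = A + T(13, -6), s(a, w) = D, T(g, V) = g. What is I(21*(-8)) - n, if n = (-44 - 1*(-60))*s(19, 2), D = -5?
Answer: -75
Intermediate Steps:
s(a, w) = -5
I(A) = 13 + A (I(A) = A + 13 = 13 + A)
n = -80 (n = (-44 - 1*(-60))*(-5) = (-44 + 60)*(-5) = 16*(-5) = -80)
I(21*(-8)) - n = (13 + 21*(-8)) - 1*(-80) = (13 - 168) + 80 = -155 + 80 = -75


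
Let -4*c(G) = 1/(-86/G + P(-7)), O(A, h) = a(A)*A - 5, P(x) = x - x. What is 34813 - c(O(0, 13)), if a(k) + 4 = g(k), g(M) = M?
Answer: 11975677/344 ≈ 34813.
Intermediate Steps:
a(k) = -4 + k
P(x) = 0
O(A, h) = -5 + A*(-4 + A) (O(A, h) = (-4 + A)*A - 5 = A*(-4 + A) - 5 = -5 + A*(-4 + A))
c(G) = G/344 (c(G) = -1/(4*(-86/G + 0)) = -(-G/86)/4 = -(-1)*G/344 = G/344)
34813 - c(O(0, 13)) = 34813 - (-5 + 0*(-4 + 0))/344 = 34813 - (-5 + 0*(-4))/344 = 34813 - (-5 + 0)/344 = 34813 - (-5)/344 = 34813 - 1*(-5/344) = 34813 + 5/344 = 11975677/344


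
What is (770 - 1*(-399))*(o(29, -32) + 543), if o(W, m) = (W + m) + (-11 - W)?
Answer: 584500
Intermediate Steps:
o(W, m) = -11 + m
(770 - 1*(-399))*(o(29, -32) + 543) = (770 - 1*(-399))*((-11 - 32) + 543) = (770 + 399)*(-43 + 543) = 1169*500 = 584500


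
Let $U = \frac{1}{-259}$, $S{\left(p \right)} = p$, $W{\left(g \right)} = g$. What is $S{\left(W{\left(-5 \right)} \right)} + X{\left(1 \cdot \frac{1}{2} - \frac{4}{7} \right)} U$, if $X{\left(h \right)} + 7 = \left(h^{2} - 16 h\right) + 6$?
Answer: $- \frac{253849}{50764} \approx -5.0006$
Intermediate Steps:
$U = - \frac{1}{259} \approx -0.003861$
$X{\left(h \right)} = -1 + h^{2} - 16 h$ ($X{\left(h \right)} = -7 + \left(\left(h^{2} - 16 h\right) + 6\right) = -7 + \left(6 + h^{2} - 16 h\right) = -1 + h^{2} - 16 h$)
$S{\left(W{\left(-5 \right)} \right)} + X{\left(1 \cdot \frac{1}{2} - \frac{4}{7} \right)} U = -5 + \left(-1 + \left(1 \cdot \frac{1}{2} - \frac{4}{7}\right)^{2} - 16 \left(1 \cdot \frac{1}{2} - \frac{4}{7}\right)\right) \left(- \frac{1}{259}\right) = -5 + \left(-1 + \left(\frac{1}{2} - \frac{4}{7}\right)^{2} - 16 \left(\frac{1}{2} - \frac{4}{7}\right)\right) \left(- \frac{1}{259}\right) = -5 + \left(-1 + \left(- \frac{1}{14}\right)^{2} - - \frac{8}{7}\right) \left(- \frac{1}{259}\right) = -5 + \left(-1 + \frac{1}{196} + \frac{8}{7}\right) \left(- \frac{1}{259}\right) = -5 + \frac{29}{196} \left(- \frac{1}{259}\right) = -5 - \frac{29}{50764} = - \frac{253849}{50764}$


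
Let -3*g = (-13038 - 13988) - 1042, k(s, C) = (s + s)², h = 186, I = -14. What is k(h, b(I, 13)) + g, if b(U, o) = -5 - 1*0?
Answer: 147740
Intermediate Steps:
b(U, o) = -5 (b(U, o) = -5 + 0 = -5)
k(s, C) = 4*s² (k(s, C) = (2*s)² = 4*s²)
g = 9356 (g = -((-13038 - 13988) - 1042)/3 = -(-27026 - 1042)/3 = -⅓*(-28068) = 9356)
k(h, b(I, 13)) + g = 4*186² + 9356 = 4*34596 + 9356 = 138384 + 9356 = 147740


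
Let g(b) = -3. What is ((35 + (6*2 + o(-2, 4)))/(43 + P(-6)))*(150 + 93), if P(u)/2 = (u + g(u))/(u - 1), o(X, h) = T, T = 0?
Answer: 79947/319 ≈ 250.62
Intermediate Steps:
o(X, h) = 0
P(u) = 2*(-3 + u)/(-1 + u) (P(u) = 2*((u - 3)/(u - 1)) = 2*((-3 + u)/(-1 + u)) = 2*(-3 + u)/(-1 + u))
((35 + (6*2 + o(-2, 4)))/(43 + P(-6)))*(150 + 93) = ((35 + (6*2 + 0))/(43 + 2*(-3 - 6)/(-1 - 6)))*(150 + 93) = ((35 + (12 + 0))/(43 + 2*(-9)/(-7)))*243 = ((35 + 12)/(43 + 2*(-1/7)*(-9)))*243 = (47/(43 + 18/7))*243 = (47/(319/7))*243 = (47*(7/319))*243 = (329/319)*243 = 79947/319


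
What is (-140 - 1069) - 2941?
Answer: -4150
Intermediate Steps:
(-140 - 1069) - 2941 = -1209 - 2941 = -4150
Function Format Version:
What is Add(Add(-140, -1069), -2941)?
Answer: -4150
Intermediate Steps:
Add(Add(-140, -1069), -2941) = Add(-1209, -2941) = -4150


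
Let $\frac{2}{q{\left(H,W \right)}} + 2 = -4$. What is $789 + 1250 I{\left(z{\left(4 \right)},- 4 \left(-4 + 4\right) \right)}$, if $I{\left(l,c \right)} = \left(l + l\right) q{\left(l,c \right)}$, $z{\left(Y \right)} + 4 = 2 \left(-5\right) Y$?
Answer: $\frac{112367}{3} \approx 37456.0$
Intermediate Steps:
$q{\left(H,W \right)} = - \frac{1}{3}$ ($q{\left(H,W \right)} = \frac{2}{-2 - 4} = \frac{2}{-6} = 2 \left(- \frac{1}{6}\right) = - \frac{1}{3}$)
$z{\left(Y \right)} = -4 - 10 Y$ ($z{\left(Y \right)} = -4 + 2 \left(-5\right) Y = -4 - 10 Y$)
$I{\left(l,c \right)} = - \frac{2 l}{3}$ ($I{\left(l,c \right)} = \left(l + l\right) \left(- \frac{1}{3}\right) = 2 l \left(- \frac{1}{3}\right) = - \frac{2 l}{3}$)
$789 + 1250 I{\left(z{\left(4 \right)},- 4 \left(-4 + 4\right) \right)} = 789 + 1250 \left(- \frac{2 \left(-4 - 40\right)}{3}\right) = 789 + 1250 \left(\left(- \frac{2}{3}\right) \left(-44\right)\right) = 789 + 1250 \cdot \frac{88}{3} = 789 + \frac{110000}{3} = \frac{112367}{3}$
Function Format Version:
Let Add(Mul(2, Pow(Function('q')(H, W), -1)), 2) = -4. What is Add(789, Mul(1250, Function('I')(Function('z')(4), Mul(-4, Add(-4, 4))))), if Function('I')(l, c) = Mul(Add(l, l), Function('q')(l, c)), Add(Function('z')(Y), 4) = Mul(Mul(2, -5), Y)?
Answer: Rational(112367, 3) ≈ 37456.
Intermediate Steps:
Function('q')(H, W) = Rational(-1, 3) (Function('q')(H, W) = Mul(2, Pow(Add(-2, -4), -1)) = Mul(2, Pow(-6, -1)) = Mul(2, Rational(-1, 6)) = Rational(-1, 3))
Function('z')(Y) = Add(-4, Mul(-10, Y)) (Function('z')(Y) = Add(-4, Mul(Mul(2, -5), Y)) = Add(-4, Mul(-10, Y)))
Function('I')(l, c) = Mul(Rational(-2, 3), l) (Function('I')(l, c) = Mul(Add(l, l), Rational(-1, 3)) = Mul(Mul(2, l), Rational(-1, 3)) = Mul(Rational(-2, 3), l))
Add(789, Mul(1250, Function('I')(Function('z')(4), Mul(-4, Add(-4, 4))))) = Add(789, Mul(1250, Mul(Rational(-2, 3), Add(-4, Mul(-10, 4))))) = Add(789, Mul(1250, Mul(Rational(-2, 3), Add(-4, -40)))) = Add(789, Mul(1250, Mul(Rational(-2, 3), -44))) = Add(789, Mul(1250, Rational(88, 3))) = Add(789, Rational(110000, 3)) = Rational(112367, 3)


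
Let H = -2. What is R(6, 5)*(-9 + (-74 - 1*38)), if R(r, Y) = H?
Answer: 242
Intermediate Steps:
R(r, Y) = -2
R(6, 5)*(-9 + (-74 - 1*38)) = -2*(-9 + (-74 - 1*38)) = -2*(-9 + (-74 - 38)) = -2*(-9 - 112) = -2*(-121) = 242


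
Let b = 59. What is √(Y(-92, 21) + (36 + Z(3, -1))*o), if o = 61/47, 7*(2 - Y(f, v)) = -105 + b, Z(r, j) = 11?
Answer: √3409/7 ≈ 8.3409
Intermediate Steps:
Y(f, v) = 60/7 (Y(f, v) = 2 - (-105 + 59)/7 = 2 - ⅐*(-46) = 2 + 46/7 = 60/7)
o = 61/47 (o = 61*(1/47) = 61/47 ≈ 1.2979)
√(Y(-92, 21) + (36 + Z(3, -1))*o) = √(60/7 + (36 + 11)*(61/47)) = √(60/7 + 47*(61/47)) = √(60/7 + 61) = √(487/7) = √3409/7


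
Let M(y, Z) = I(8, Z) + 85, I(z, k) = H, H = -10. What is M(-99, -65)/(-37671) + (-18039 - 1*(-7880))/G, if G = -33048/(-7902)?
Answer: -56001767057/23054652 ≈ -2429.1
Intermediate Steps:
I(z, k) = -10
G = 1836/439 (G = -33048*(-1/7902) = 1836/439 ≈ 4.1822)
M(y, Z) = 75 (M(y, Z) = -10 + 85 = 75)
M(-99, -65)/(-37671) + (-18039 - 1*(-7880))/G = 75/(-37671) + (-18039 - 1*(-7880))/(1836/439) = 75*(-1/37671) + (-18039 + 7880)*(439/1836) = -25/12557 - 10159*439/1836 = -25/12557 - 4459801/1836 = -56001767057/23054652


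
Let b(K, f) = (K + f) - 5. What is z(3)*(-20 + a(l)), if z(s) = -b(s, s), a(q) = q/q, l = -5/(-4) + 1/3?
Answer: 19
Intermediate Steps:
b(K, f) = -5 + K + f
l = 19/12 (l = -5*(-¼) + 1*(⅓) = 5/4 + ⅓ = 19/12 ≈ 1.5833)
a(q) = 1
z(s) = 5 - 2*s (z(s) = -(-5 + s + s) = -(-5 + 2*s) = 5 - 2*s)
z(3)*(-20 + a(l)) = (5 - 2*3)*(-20 + 1) = (5 - 6)*(-19) = -1*(-19) = 19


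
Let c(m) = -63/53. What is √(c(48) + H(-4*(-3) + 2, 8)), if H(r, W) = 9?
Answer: 3*√2438/53 ≈ 2.7949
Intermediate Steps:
c(m) = -63/53 (c(m) = -63*1/53 = -63/53)
√(c(48) + H(-4*(-3) + 2, 8)) = √(-63/53 + 9) = √(414/53) = 3*√2438/53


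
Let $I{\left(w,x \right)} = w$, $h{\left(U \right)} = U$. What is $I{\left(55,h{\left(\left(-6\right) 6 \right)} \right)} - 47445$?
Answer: $-47390$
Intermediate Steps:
$I{\left(55,h{\left(\left(-6\right) 6 \right)} \right)} - 47445 = 55 - 47445 = -47390$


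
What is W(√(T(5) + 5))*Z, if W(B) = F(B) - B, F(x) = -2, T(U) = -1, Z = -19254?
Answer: 77016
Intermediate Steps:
W(B) = -2 - B
W(√(T(5) + 5))*Z = (-2 - √(-1 + 5))*(-19254) = (-2 - √4)*(-19254) = (-2 - 1*2)*(-19254) = (-2 - 2)*(-19254) = -4*(-19254) = 77016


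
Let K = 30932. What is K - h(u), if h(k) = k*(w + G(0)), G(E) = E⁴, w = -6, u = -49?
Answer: 30638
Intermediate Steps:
h(k) = -6*k (h(k) = k*(-6 + 0⁴) = k*(-6 + 0) = k*(-6) = -6*k)
K - h(u) = 30932 - (-6)*(-49) = 30932 - 1*294 = 30932 - 294 = 30638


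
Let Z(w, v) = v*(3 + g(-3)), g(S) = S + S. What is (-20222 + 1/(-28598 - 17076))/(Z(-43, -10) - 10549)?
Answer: 923619629/480444806 ≈ 1.9224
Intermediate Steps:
g(S) = 2*S
Z(w, v) = -3*v (Z(w, v) = v*(3 + 2*(-3)) = v*(3 - 6) = v*(-3) = -3*v)
(-20222 + 1/(-28598 - 17076))/(Z(-43, -10) - 10549) = (-20222 + 1/(-28598 - 17076))/(-3*(-10) - 10549) = (-20222 + 1/(-45674))/(30 - 10549) = (-20222 - 1/45674)/(-10519) = -923619629/45674*(-1/10519) = 923619629/480444806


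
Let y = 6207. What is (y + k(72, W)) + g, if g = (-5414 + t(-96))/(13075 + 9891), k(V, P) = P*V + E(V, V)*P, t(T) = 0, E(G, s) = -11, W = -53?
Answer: 34147735/11483 ≈ 2973.8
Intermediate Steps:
k(V, P) = -11*P + P*V (k(V, P) = P*V - 11*P = -11*P + P*V)
g = -2707/11483 (g = (-5414 + 0)/(13075 + 9891) = -5414/22966 = -5414*1/22966 = -2707/11483 ≈ -0.23574)
(y + k(72, W)) + g = (6207 - 53*(-11 + 72)) - 2707/11483 = (6207 - 53*61) - 2707/11483 = (6207 - 3233) - 2707/11483 = 2974 - 2707/11483 = 34147735/11483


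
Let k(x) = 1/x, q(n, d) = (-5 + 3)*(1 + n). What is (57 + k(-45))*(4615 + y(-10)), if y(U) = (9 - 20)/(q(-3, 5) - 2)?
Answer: 3939586/15 ≈ 2.6264e+5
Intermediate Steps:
q(n, d) = -2 - 2*n (q(n, d) = -2*(1 + n) = -2 - 2*n)
y(U) = -11/2 (y(U) = (9 - 20)/((-2 - 2*(-3)) - 2) = -11/((-2 + 6) - 2) = -11/(4 - 2) = -11/2)
(57 + k(-45))*(4615 + y(-10)) = (57 + 1/(-45))*(4615 - 11/2) = (57 - 1/45)*(9219/2) = (2564/45)*(9219/2) = 3939586/15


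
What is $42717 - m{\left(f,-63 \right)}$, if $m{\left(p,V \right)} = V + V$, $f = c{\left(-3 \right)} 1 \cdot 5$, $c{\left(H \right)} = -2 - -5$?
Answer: $42843$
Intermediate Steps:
$c{\left(H \right)} = 3$ ($c{\left(H \right)} = -2 + 5 = 3$)
$f = 15$ ($f = 3 \cdot 1 \cdot 5 = 3 \cdot 5 = 15$)
$m{\left(p,V \right)} = 2 V$
$42717 - m{\left(f,-63 \right)} = 42717 - 2 \left(-63\right) = 42717 - -126 = 42717 + 126 = 42843$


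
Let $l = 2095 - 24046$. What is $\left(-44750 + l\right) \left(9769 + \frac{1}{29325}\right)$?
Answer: $- \frac{19108230740126}{29325} \approx -6.516 \cdot 10^{8}$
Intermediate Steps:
$l = -21951$
$\left(-44750 + l\right) \left(9769 + \frac{1}{29325}\right) = \left(-44750 - 21951\right) \left(9769 + \frac{1}{29325}\right) = - 66701 \left(9769 + \frac{1}{29325}\right) = \left(-66701\right) \frac{286475926}{29325} = - \frac{19108230740126}{29325}$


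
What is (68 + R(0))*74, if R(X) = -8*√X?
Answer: 5032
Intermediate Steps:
(68 + R(0))*74 = (68 - 8*√0)*74 = (68 - 8*0)*74 = (68 + 0)*74 = 68*74 = 5032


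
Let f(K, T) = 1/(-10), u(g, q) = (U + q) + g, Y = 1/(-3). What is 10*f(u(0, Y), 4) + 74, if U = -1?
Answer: 73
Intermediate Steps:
Y = -⅓ ≈ -0.33333
u(g, q) = -1 + g + q (u(g, q) = (-1 + q) + g = -1 + g + q)
f(K, T) = -⅒
10*f(u(0, Y), 4) + 74 = 10*(-⅒) + 74 = -1 + 74 = 73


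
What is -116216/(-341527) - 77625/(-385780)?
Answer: 14268968371/26350857212 ≈ 0.54150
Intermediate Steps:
-116216/(-341527) - 77625/(-385780) = -116216*(-1/341527) - 77625*(-1/385780) = 116216/341527 + 15525/77156 = 14268968371/26350857212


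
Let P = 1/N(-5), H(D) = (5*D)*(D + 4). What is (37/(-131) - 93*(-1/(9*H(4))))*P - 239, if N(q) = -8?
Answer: -120212861/503040 ≈ -238.97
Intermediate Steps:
H(D) = 5*D*(4 + D) (H(D) = (5*D)*(4 + D) = 5*D*(4 + D))
P = -⅛ (P = 1/(-8) = -⅛ ≈ -0.12500)
(37/(-131) - 93*(-1/(9*H(4))))*P - 239 = (37/(-131) - 93*(-1/(180*(4 + 4))))*(-⅛) - 239 = (37*(-1/131) - 93/((-45*4*8)))*(-⅛) - 239 = (-37/131 - 93/((-9*160)))*(-⅛) - 239 = (-37/131 - 93/(-1440))*(-⅛) - 239 = (-37/131 - 93*(-1/1440))*(-⅛) - 239 = (-37/131 + 31/480)*(-⅛) - 239 = -13699/62880*(-⅛) - 239 = 13699/503040 - 239 = -120212861/503040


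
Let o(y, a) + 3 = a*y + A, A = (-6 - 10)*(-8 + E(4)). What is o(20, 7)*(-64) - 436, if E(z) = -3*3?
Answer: -26612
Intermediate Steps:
E(z) = -9
A = 272 (A = (-6 - 10)*(-8 - 9) = -16*(-17) = 272)
o(y, a) = 269 + a*y (o(y, a) = -3 + (a*y + 272) = -3 + (272 + a*y) = 269 + a*y)
o(20, 7)*(-64) - 436 = (269 + 7*20)*(-64) - 436 = (269 + 140)*(-64) - 436 = 409*(-64) - 436 = -26176 - 436 = -26612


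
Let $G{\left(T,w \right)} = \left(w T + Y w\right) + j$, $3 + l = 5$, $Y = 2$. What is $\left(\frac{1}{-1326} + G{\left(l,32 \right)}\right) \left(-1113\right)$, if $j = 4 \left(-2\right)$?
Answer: $- \frac{59033149}{442} \approx -1.3356 \cdot 10^{5}$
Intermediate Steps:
$l = 2$ ($l = -3 + 5 = 2$)
$j = -8$
$G{\left(T,w \right)} = -8 + 2 w + T w$ ($G{\left(T,w \right)} = \left(w T + 2 w\right) - 8 = \left(T w + 2 w\right) - 8 = \left(2 w + T w\right) - 8 = -8 + 2 w + T w$)
$\left(\frac{1}{-1326} + G{\left(l,32 \right)}\right) \left(-1113\right) = \left(\frac{1}{-1326} + \left(-8 + 2 \cdot 32 + 2 \cdot 32\right)\right) \left(-1113\right) = \left(- \frac{1}{1326} + \left(-8 + 64 + 64\right)\right) \left(-1113\right) = \left(- \frac{1}{1326} + 120\right) \left(-1113\right) = \frac{159119}{1326} \left(-1113\right) = - \frac{59033149}{442}$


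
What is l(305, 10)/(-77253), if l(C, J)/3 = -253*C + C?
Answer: 76860/25751 ≈ 2.9847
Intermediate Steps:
l(C, J) = -756*C (l(C, J) = 3*(-253*C + C) = 3*(-252*C) = -756*C)
l(305, 10)/(-77253) = -756*305/(-77253) = -230580*(-1/77253) = 76860/25751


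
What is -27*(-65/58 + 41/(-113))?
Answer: 262521/6554 ≈ 40.055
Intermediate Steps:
-27*(-65/58 + 41/(-113)) = -27*(-65*1/58 + 41*(-1/113)) = -27*(-65/58 - 41/113) = -27*(-9723/6554) = 262521/6554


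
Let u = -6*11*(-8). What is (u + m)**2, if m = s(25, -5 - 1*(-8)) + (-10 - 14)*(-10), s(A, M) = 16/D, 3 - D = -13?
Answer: 591361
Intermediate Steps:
D = 16 (D = 3 - 1*(-13) = 3 + 13 = 16)
s(A, M) = 1 (s(A, M) = 16/16 = 16*(1/16) = 1)
u = 528 (u = -66*(-8) = 528)
m = 241 (m = 1 + (-10 - 14)*(-10) = 1 - 24*(-10) = 1 + 240 = 241)
(u + m)**2 = (528 + 241)**2 = 769**2 = 591361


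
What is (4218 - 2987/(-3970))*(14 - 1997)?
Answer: -33212170401/3970 ≈ -8.3658e+6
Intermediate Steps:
(4218 - 2987/(-3970))*(14 - 1997) = (4218 - 2987*(-1/3970))*(-1983) = (4218 + 2987/3970)*(-1983) = (16748447/3970)*(-1983) = -33212170401/3970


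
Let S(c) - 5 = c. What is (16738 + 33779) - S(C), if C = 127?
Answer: 50385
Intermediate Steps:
S(c) = 5 + c
(16738 + 33779) - S(C) = (16738 + 33779) - (5 + 127) = 50517 - 1*132 = 50517 - 132 = 50385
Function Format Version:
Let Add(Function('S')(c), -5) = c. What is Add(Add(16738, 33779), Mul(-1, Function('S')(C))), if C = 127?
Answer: 50385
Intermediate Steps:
Function('S')(c) = Add(5, c)
Add(Add(16738, 33779), Mul(-1, Function('S')(C))) = Add(Add(16738, 33779), Mul(-1, Add(5, 127))) = Add(50517, Mul(-1, 132)) = Add(50517, -132) = 50385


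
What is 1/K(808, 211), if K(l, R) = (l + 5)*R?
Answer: 1/171543 ≈ 5.8294e-6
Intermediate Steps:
K(l, R) = R*(5 + l) (K(l, R) = (5 + l)*R = R*(5 + l))
1/K(808, 211) = 1/(211*(5 + 808)) = 1/(211*813) = 1/171543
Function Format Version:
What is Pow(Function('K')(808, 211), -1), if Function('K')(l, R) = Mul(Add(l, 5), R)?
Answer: Rational(1, 171543) ≈ 5.8294e-6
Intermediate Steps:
Function('K')(l, R) = Mul(R, Add(5, l)) (Function('K')(l, R) = Mul(Add(5, l), R) = Mul(R, Add(5, l)))
Pow(Function('K')(808, 211), -1) = Pow(Mul(211, Add(5, 808)), -1) = Pow(Mul(211, 813), -1) = Pow(171543, -1) = Rational(1, 171543)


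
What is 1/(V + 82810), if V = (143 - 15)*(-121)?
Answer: 1/67322 ≈ 1.4854e-5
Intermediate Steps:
V = -15488 (V = 128*(-121) = -15488)
1/(V + 82810) = 1/(-15488 + 82810) = 1/67322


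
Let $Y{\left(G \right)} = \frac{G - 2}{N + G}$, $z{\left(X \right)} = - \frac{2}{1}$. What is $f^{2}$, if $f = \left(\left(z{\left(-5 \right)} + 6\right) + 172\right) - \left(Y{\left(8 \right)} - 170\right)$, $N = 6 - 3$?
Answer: $\frac{14440000}{121} \approx 1.1934 \cdot 10^{5}$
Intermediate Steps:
$z{\left(X \right)} = -2$ ($z{\left(X \right)} = \left(-2\right) 1 = -2$)
$N = 3$ ($N = 6 - 3 = 3$)
$Y{\left(G \right)} = \frac{-2 + G}{3 + G}$ ($Y{\left(G \right)} = \frac{G - 2}{3 + G} = \frac{-2 + G}{3 + G}$)
$f = \frac{3800}{11}$ ($f = \left(\left(-2 + 6\right) + 172\right) - \left(\frac{-2 + 8}{3 + 8} - 170\right) = \left(4 + 172\right) - \left(\frac{1}{11} \cdot 6 - 170\right) = 176 - \left(\frac{1}{11} \cdot 6 - 170\right) = 176 - \left(\frac{6}{11} - 170\right) = 176 - - \frac{1864}{11} = 176 + \frac{1864}{11} = \frac{3800}{11} \approx 345.45$)
$f^{2} = \left(\frac{3800}{11}\right)^{2} = \frac{14440000}{121}$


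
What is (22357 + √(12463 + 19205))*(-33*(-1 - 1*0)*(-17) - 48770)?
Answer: -1102893167 - 98662*√7917 ≈ -1.1117e+9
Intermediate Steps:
(22357 + √(12463 + 19205))*(-33*(-1 - 1*0)*(-17) - 48770) = (22357 + √31668)*(-33*(-1 + 0)*(-17) - 48770) = (22357 + 2*√7917)*(-33*(-1)*(-17) - 48770) = (22357 + 2*√7917)*(33*(-17) - 48770) = (22357 + 2*√7917)*(-561 - 48770) = (22357 + 2*√7917)*(-49331) = -1102893167 - 98662*√7917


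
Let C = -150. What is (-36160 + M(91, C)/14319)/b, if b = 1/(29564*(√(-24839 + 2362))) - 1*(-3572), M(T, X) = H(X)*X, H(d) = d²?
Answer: -4063464304134894268413440/398802445577633980950839 - 22254959685920*I*√133/398802445577633980950839 ≈ -10.189 - 6.4357e-10*I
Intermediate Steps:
M(T, X) = X³ (M(T, X) = X²*X = X³)
b = 3572 - I*√133/51116156 (b = 1/(29564*(√(-22477))) + 3572 = 1/(29564*((13*I*√133))) + 3572 = (-I*√133/1729)/29564 + 3572 = -I*√133/51116156 + 3572 = 3572 - I*√133/51116156 ≈ 3572.0 - 2.2561e-7*I)
(-36160 + M(91, C)/14319)/b = (-36160 + (-150)³/14319)/(3572 - I*√133/51116156) = (-36160 - 3375000*1/14319)/(3572 - I*√133/51116156) = (-36160 - 375000/1591)/(3572 - I*√133/51116156) = -57905560/(1591*(3572 - I*√133/51116156))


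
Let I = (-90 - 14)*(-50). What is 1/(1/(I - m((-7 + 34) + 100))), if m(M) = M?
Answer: 5073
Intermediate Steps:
I = 5200 (I = -104*(-50) = 5200)
1/(1/(I - m((-7 + 34) + 100))) = 1/(1/(5200 - ((-7 + 34) + 100))) = 1/(1/(5200 - (27 + 100))) = 1/(1/(5200 - 1*127)) = 1/(1/(5200 - 127)) = 1/(1/5073) = 5073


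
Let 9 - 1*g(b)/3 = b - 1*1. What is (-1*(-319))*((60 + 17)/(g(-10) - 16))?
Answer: 2233/4 ≈ 558.25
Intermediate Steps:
g(b) = 30 - 3*b (g(b) = 27 - 3*(b - 1*1) = 27 - 3*(b - 1) = 27 - 3*(-1 + b) = 27 + (3 - 3*b) = 30 - 3*b)
(-1*(-319))*((60 + 17)/(g(-10) - 16)) = (-1*(-319))*((60 + 17)/((30 - 3*(-10)) - 16)) = 319*(77/((30 + 30) - 16)) = 319*(77/(60 - 16)) = 319*(77/44) = 319*(77*(1/44)) = 319*(7/4) = 2233/4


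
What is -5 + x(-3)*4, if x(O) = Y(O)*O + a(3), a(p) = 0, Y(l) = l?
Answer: 31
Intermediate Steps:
x(O) = O² (x(O) = O*O + 0 = O² + 0 = O²)
-5 + x(-3)*4 = -5 + (-3)²*4 = -5 + 9*4 = -5 + 36 = 31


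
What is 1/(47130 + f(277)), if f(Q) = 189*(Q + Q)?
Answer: 1/151836 ≈ 6.5861e-6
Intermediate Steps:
f(Q) = 378*Q (f(Q) = 189*(2*Q) = 378*Q)
1/(47130 + f(277)) = 1/(47130 + 378*277) = 1/(47130 + 104706) = 1/151836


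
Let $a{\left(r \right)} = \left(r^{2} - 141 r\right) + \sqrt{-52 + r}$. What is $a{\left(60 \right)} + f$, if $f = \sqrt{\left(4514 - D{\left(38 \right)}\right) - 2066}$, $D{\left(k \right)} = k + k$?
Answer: $-4860 + 2 \sqrt{2} + 2 \sqrt{593} \approx -4808.5$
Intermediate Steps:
$D{\left(k \right)} = 2 k$
$a{\left(r \right)} = r^{2} + \sqrt{-52 + r} - 141 r$
$f = 2 \sqrt{593}$ ($f = \sqrt{\left(4514 - 2 \cdot 38\right) - 2066} = \sqrt{\left(4514 - 76\right) - 2066} = \sqrt{4438 - 2066} = \sqrt{2372} = 2 \sqrt{593} \approx 48.703$)
$a{\left(60 \right)} + f = \left(60^{2} + \sqrt{-52 + 60} - 8460\right) + 2 \sqrt{593} = \left(3600 + \sqrt{8} - 8460\right) + 2 \sqrt{593} = \left(3600 + 2 \sqrt{2} - 8460\right) + 2 \sqrt{593} = \left(-4860 + 2 \sqrt{2}\right) + 2 \sqrt{593} = -4860 + 2 \sqrt{2} + 2 \sqrt{593}$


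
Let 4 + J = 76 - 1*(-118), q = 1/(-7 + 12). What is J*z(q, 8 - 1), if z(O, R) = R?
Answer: 1330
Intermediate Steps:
q = ⅕ (q = 1/5 = ⅕ ≈ 0.20000)
J = 190 (J = -4 + (76 - 1*(-118)) = -4 + (76 + 118) = -4 + 194 = 190)
J*z(q, 8 - 1) = 190*(8 - 1) = 190*7 = 1330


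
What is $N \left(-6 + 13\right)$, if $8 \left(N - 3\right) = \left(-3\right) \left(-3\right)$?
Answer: $\frac{231}{8} \approx 28.875$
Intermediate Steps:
$N = \frac{33}{8}$ ($N = 3 + \frac{\left(-3\right) \left(-3\right)}{8} = 3 + \frac{1}{8} \cdot 9 = 3 + \frac{9}{8} = \frac{33}{8} \approx 4.125$)
$N \left(-6 + 13\right) = \frac{33 \left(-6 + 13\right)}{8} = \frac{33}{8} \cdot 7 = \frac{231}{8}$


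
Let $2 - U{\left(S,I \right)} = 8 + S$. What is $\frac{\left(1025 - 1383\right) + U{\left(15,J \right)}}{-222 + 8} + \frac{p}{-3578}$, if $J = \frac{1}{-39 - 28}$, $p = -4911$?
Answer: $\frac{601754}{191423} \approx 3.1436$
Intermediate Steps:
$J = - \frac{1}{67}$ ($J = \frac{1}{-67} = - \frac{1}{67} \approx -0.014925$)
$U{\left(S,I \right)} = -6 - S$ ($U{\left(S,I \right)} = 2 - \left(8 + S\right) = -6 - S$)
$\frac{\left(1025 - 1383\right) + U{\left(15,J \right)}}{-222 + 8} + \frac{p}{-3578} = \frac{\left(1025 - 1383\right) - 21}{-222 + 8} - \frac{4911}{-3578} = \frac{-358 - 21}{-214} - - \frac{4911}{3578} = \left(-358 - 21\right) \left(- \frac{1}{214}\right) + \frac{4911}{3578} = \left(-379\right) \left(- \frac{1}{214}\right) + \frac{4911}{3578} = \frac{379}{214} + \frac{4911}{3578} = \frac{601754}{191423}$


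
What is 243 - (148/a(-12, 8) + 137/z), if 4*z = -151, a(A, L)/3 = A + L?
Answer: 117310/453 ≈ 258.96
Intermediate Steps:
a(A, L) = 3*A + 3*L (a(A, L) = 3*(A + L) = 3*A + 3*L)
z = -151/4 (z = (¼)*(-151) = -151/4 ≈ -37.750)
243 - (148/a(-12, 8) + 137/z) = 243 - (148/(3*(-12) + 3*8) + 137/(-151/4)) = 243 - (148/(-36 + 24) + 137*(-4/151)) = 243 - (148/(-12) - 548/151) = 243 - (148*(-1/12) - 548/151) = 243 - (-37/3 - 548/151) = 243 - 1*(-7231/453) = 243 + 7231/453 = 117310/453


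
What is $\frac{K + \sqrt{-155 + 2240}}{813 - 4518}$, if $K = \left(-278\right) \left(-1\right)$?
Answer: $- \frac{278}{3705} - \frac{\sqrt{2085}}{3705} \approx -0.087358$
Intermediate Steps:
$K = 278$
$\frac{K + \sqrt{-155 + 2240}}{813 - 4518} = \frac{278 + \sqrt{-155 + 2240}}{813 - 4518} = \frac{278 + \sqrt{2085}}{-3705} = \left(278 + \sqrt{2085}\right) \left(- \frac{1}{3705}\right) = - \frac{278}{3705} - \frac{\sqrt{2085}}{3705}$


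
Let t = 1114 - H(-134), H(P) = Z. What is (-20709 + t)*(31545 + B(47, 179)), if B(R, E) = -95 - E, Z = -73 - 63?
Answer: -608502389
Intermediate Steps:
Z = -136
H(P) = -136
t = 1250 (t = 1114 - 1*(-136) = 1114 + 136 = 1250)
(-20709 + t)*(31545 + B(47, 179)) = (-20709 + 1250)*(31545 + (-95 - 1*179)) = -19459*(31545 + (-95 - 179)) = -19459*(31545 - 274) = -19459*31271 = -608502389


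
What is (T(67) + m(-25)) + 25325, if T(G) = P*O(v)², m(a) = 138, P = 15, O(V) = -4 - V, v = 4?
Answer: 26423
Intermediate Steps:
T(G) = 960 (T(G) = 15*(-4 - 1*4)² = 15*(-4 - 4)² = 15*(-8)² = 15*64 = 960)
(T(67) + m(-25)) + 25325 = (960 + 138) + 25325 = 1098 + 25325 = 26423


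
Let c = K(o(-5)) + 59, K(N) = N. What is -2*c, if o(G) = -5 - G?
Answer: -118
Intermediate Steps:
c = 59 (c = (-5 - 1*(-5)) + 59 = (-5 + 5) + 59 = 0 + 59 = 59)
-2*c = -2*59 = -118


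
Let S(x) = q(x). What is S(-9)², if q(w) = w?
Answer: 81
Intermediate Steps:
S(x) = x
S(-9)² = (-9)² = 81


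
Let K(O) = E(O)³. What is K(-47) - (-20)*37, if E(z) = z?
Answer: -103083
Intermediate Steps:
K(O) = O³
K(-47) - (-20)*37 = (-47)³ - (-20)*37 = -103823 - 1*(-740) = -103823 + 740 = -103083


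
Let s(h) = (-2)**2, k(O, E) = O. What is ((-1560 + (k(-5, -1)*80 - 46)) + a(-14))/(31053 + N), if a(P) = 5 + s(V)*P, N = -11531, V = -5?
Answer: -2057/19522 ≈ -0.10537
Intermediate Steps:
s(h) = 4
a(P) = 5 + 4*P
((-1560 + (k(-5, -1)*80 - 46)) + a(-14))/(31053 + N) = ((-1560 + (-5*80 - 46)) + (5 + 4*(-14)))/(31053 - 11531) = ((-1560 + (-400 - 46)) + (5 - 56))/19522 = ((-1560 - 446) - 51)*(1/19522) = (-2006 - 51)*(1/19522) = -2057*1/19522 = -2057/19522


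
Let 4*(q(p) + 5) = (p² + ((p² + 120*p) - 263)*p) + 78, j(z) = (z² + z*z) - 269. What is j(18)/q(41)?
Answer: 1516/261597 ≈ 0.0057952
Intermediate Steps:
j(z) = -269 + 2*z² (j(z) = (z² + z²) - 269 = 2*z² - 269 = -269 + 2*z²)
q(p) = 29/2 + p²/4 + p*(-263 + p² + 120*p)/4 (q(p) = -5 + ((p² + ((p² + 120*p) - 263)*p) + 78)/4 = -5 + ((p² + (-263 + p² + 120*p)*p) + 78)/4 = -5 + ((p² + p*(-263 + p² + 120*p)) + 78)/4 = -5 + (78 + p² + p*(-263 + p² + 120*p))/4 = -5 + (39/2 + p²/4 + p*(-263 + p² + 120*p)/4) = 29/2 + p²/4 + p*(-263 + p² + 120*p)/4)
j(18)/q(41) = (-269 + 2*18²)/(29/2 - 263/4*41 + (¼)*41³ + (121/4)*41²) = (-269 + 2*324)/(29/2 - 10783/4 + (¼)*68921 + (121/4)*1681) = (-269 + 648)/(29/2 - 10783/4 + 68921/4 + 203401/4) = 379/(261597/4) = 379*(4/261597) = 1516/261597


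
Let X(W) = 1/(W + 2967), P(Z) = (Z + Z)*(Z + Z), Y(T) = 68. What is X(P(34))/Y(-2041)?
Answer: 1/516188 ≈ 1.9373e-6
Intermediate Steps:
P(Z) = 4*Z² (P(Z) = (2*Z)*(2*Z) = 4*Z²)
X(W) = 1/(2967 + W)
X(P(34))/Y(-2041) = 1/((2967 + 4*34²)*68) = (1/68)/(2967 + 4*1156) = (1/68)/(2967 + 4624) = (1/68)/7591 = (1/7591)*(1/68) = 1/516188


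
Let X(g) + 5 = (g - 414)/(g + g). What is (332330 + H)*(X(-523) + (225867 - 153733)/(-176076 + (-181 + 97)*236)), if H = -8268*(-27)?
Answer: -63643617588628/25613925 ≈ -2.4847e+6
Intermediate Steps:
X(g) = -5 + (-414 + g)/(2*g) (X(g) = -5 + (g - 414)/(g + g) = -5 + (-414 + g)/((2*g)) = -5 + (-414 + g)*(1/(2*g)) = -5 + (-414 + g)/(2*g))
H = 223236
(332330 + H)*(X(-523) + (225867 - 153733)/(-176076 + (-181 + 97)*236)) = (332330 + 223236)*((-9/2 - 207/(-523)) + (225867 - 153733)/(-176076 + (-181 + 97)*236)) = 555566*((-9/2 - 207*(-1/523)) + 72134/(-176076 - 84*236)) = 555566*((-9/2 + 207/523) + 72134/(-176076 - 19824)) = 555566*(-4293/1046 + 72134/(-195900)) = 555566*(-4293/1046 + 72134*(-1/195900)) = 555566*(-4293/1046 - 36067/97950) = 555566*(-114556358/25613925) = -63643617588628/25613925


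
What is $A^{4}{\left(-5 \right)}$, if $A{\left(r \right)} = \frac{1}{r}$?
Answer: $\frac{1}{625} \approx 0.0016$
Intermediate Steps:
$A^{4}{\left(-5 \right)} = \left(\frac{1}{-5}\right)^{4} = \left(- \frac{1}{5}\right)^{4} = \frac{1}{625}$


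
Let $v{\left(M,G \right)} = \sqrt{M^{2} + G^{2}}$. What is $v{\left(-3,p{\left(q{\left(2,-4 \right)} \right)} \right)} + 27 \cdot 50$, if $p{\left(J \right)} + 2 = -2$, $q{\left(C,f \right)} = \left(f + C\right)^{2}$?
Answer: $1355$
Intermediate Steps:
$q{\left(C,f \right)} = \left(C + f\right)^{2}$
$p{\left(J \right)} = -4$ ($p{\left(J \right)} = -2 - 2 = -4$)
$v{\left(M,G \right)} = \sqrt{G^{2} + M^{2}}$
$v{\left(-3,p{\left(q{\left(2,-4 \right)} \right)} \right)} + 27 \cdot 50 = \sqrt{\left(-4\right)^{2} + \left(-3\right)^{2}} + 27 \cdot 50 = \sqrt{16 + 9} + 1350 = \sqrt{25} + 1350 = 5 + 1350 = 1355$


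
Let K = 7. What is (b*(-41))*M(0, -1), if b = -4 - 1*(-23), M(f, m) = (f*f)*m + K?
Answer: -5453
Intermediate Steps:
M(f, m) = 7 + m*f² (M(f, m) = (f*f)*m + 7 = f²*m + 7 = m*f² + 7 = 7 + m*f²)
b = 19 (b = -4 + 23 = 19)
(b*(-41))*M(0, -1) = (19*(-41))*(7 - 1*0²) = -779*(7 - 1*0) = -779*(7 + 0) = -779*7 = -5453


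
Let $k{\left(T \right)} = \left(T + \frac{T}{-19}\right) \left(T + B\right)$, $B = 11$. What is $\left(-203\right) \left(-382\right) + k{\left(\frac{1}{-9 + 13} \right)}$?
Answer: $\frac{11787397}{152} \approx 77549.0$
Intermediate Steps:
$k{\left(T \right)} = \frac{18 T \left(11 + T\right)}{19}$ ($k{\left(T \right)} = \left(T + \frac{T}{-19}\right) \left(T + 11\right) = \left(T + T \left(- \frac{1}{19}\right)\right) \left(11 + T\right) = \left(T - \frac{T}{19}\right) \left(11 + T\right) = \frac{18 T}{19} \left(11 + T\right) = \frac{18 T \left(11 + T\right)}{19}$)
$\left(-203\right) \left(-382\right) + k{\left(\frac{1}{-9 + 13} \right)} = \left(-203\right) \left(-382\right) + \frac{18 \left(11 + \frac{1}{-9 + 13}\right)}{19 \left(-9 + 13\right)} = 77546 + \frac{18 \left(11 + \frac{1}{4}\right)}{19 \cdot 4} = 77546 + \frac{18}{19} \cdot \frac{1}{4} \left(11 + \frac{1}{4}\right) = 77546 + \frac{18}{19} \cdot \frac{1}{4} \cdot \frac{45}{4} = 77546 + \frac{405}{152} = \frac{11787397}{152}$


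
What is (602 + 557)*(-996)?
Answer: -1154364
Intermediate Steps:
(602 + 557)*(-996) = 1159*(-996) = -1154364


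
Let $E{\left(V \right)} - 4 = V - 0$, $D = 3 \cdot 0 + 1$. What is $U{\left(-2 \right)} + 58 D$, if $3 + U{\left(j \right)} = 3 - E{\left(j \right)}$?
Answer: $56$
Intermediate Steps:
$D = 1$ ($D = 0 + 1 = 1$)
$E{\left(V \right)} = 4 + V$ ($E{\left(V \right)} = 4 + \left(V - 0\right) = 4 + \left(V + 0\right) = 4 + V$)
$U{\left(j \right)} = -4 - j$ ($U{\left(j \right)} = -3 - \left(1 + j\right) = -4 - j$)
$U{\left(-2 \right)} + 58 D = \left(-4 - -2\right) + 58 \cdot 1 = \left(-4 + 2\right) + 58 = -2 + 58 = 56$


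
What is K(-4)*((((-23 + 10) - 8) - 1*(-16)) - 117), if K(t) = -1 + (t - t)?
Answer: 122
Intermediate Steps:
K(t) = -1 (K(t) = -1 + 0 = -1)
K(-4)*((((-23 + 10) - 8) - 1*(-16)) - 117) = -((((-23 + 10) - 8) - 1*(-16)) - 117) = -(((-13 - 8) + 16) - 117) = -((-21 + 16) - 117) = -(-5 - 117) = -1*(-122) = 122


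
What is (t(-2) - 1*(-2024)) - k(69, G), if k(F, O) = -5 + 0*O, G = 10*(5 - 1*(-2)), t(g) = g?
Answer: 2027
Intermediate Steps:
G = 70 (G = 10*(5 + 2) = 10*7 = 70)
k(F, O) = -5 (k(F, O) = -5 + 0 = -5)
(t(-2) - 1*(-2024)) - k(69, G) = (-2 - 1*(-2024)) - 1*(-5) = (-2 + 2024) + 5 = 2022 + 5 = 2027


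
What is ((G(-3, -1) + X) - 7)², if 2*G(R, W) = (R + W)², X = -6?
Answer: 25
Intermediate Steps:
G(R, W) = (R + W)²/2
((G(-3, -1) + X) - 7)² = (((-3 - 1)²/2 - 6) - 7)² = (((½)*(-4)² - 6) - 7)² = (((½)*16 - 6) - 7)² = ((8 - 6) - 7)² = (2 - 7)² = (-5)² = 25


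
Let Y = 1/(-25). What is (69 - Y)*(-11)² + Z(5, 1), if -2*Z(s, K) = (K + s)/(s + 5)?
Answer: 417677/50 ≈ 8353.5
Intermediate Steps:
Z(s, K) = -(K + s)/(2*(5 + s)) (Z(s, K) = -(K + s)/(2*(s + 5)) = -(K + s)/(2*(5 + s)))
Y = -1/25 ≈ -0.040000
(69 - Y)*(-11)² + Z(5, 1) = (69 - 1*(-1/25))*(-11)² + (-1*1 - 1*5)/(2*(5 + 5)) = (69 + 1/25)*121 + (½)*(-1 - 5)/10 = (1726/25)*121 + (½)*(⅒)*(-6) = 208846/25 - 3/10 = 417677/50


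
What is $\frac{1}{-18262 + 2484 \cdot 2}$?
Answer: $- \frac{1}{13294} \approx -7.5222 \cdot 10^{-5}$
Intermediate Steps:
$\frac{1}{-18262 + 2484 \cdot 2} = \frac{1}{-18262 + 4968} = \frac{1}{-13294} = - \frac{1}{13294}$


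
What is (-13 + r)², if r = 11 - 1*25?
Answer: 729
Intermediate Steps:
r = -14 (r = 11 - 25 = -14)
(-13 + r)² = (-13 - 14)² = (-27)² = 729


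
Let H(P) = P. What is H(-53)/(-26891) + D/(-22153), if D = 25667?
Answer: -689037188/595716323 ≈ -1.1567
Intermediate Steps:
H(-53)/(-26891) + D/(-22153) = -53/(-26891) + 25667/(-22153) = -53*(-1/26891) + 25667*(-1/22153) = 53/26891 - 25667/22153 = -689037188/595716323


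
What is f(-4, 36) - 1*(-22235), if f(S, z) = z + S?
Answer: 22267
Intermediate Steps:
f(S, z) = S + z
f(-4, 36) - 1*(-22235) = (-4 + 36) - 1*(-22235) = 32 + 22235 = 22267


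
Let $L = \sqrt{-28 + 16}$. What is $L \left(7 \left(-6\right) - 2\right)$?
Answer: $- 88 i \sqrt{3} \approx - 152.42 i$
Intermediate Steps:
$L = 2 i \sqrt{3}$ ($L = \sqrt{-12} = 2 i \sqrt{3} \approx 3.4641 i$)
$L \left(7 \left(-6\right) - 2\right) = 2 i \sqrt{3} \left(7 \left(-6\right) - 2\right) = 2 i \sqrt{3} \left(-42 - 2\right) = 2 i \sqrt{3} \left(-44\right) = - 88 i \sqrt{3}$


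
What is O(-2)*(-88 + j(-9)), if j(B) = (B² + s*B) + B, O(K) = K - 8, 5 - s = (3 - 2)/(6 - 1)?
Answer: 592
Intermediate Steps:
s = 24/5 (s = 5 - (3 - 2)/(6 - 1) = 5 - 1/5 = 5 - 1*⅕ = 5 - ⅕ = 24/5 ≈ 4.8000)
O(K) = -8 + K
j(B) = B² + 29*B/5 (j(B) = (B² + 24*B/5) + B = B² + 29*B/5)
O(-2)*(-88 + j(-9)) = (-8 - 2)*(-88 + (⅕)*(-9)*(29 + 5*(-9))) = -10*(-88 + (⅕)*(-9)*(29 - 45)) = -10*(-88 + (⅕)*(-9)*(-16)) = -10*(-88 + 144/5) = -10*(-296/5) = 592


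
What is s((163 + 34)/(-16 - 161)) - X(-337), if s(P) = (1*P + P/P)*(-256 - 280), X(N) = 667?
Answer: -107339/177 ≈ -606.43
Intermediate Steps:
s(P) = -536 - 536*P (s(P) = (P + 1)*(-536) = (1 + P)*(-536) = -536 - 536*P)
s((163 + 34)/(-16 - 161)) - X(-337) = (-536 - 536*(163 + 34)/(-16 - 161)) - 1*667 = (-536 - 105592/(-177)) - 667 = (-536 - 105592*(-1)/177) - 667 = (-536 - 536*(-197/177)) - 667 = (-536 + 105592/177) - 667 = 10720/177 - 667 = -107339/177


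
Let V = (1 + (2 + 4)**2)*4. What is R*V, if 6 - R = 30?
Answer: -3552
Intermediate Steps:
R = -24 (R = 6 - 1*30 = 6 - 30 = -24)
V = 148 (V = (1 + 6**2)*4 = (1 + 36)*4 = 37*4 = 148)
R*V = -24*148 = -3552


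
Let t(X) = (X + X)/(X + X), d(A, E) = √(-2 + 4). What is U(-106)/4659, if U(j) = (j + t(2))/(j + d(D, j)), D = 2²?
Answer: 1855/8723201 + 35*√2/17446402 ≈ 0.00021549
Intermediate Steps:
D = 4
d(A, E) = √2
t(X) = 1 (t(X) = (2*X)/((2*X)) = (2*X)*(1/(2*X)) = 1)
U(j) = (1 + j)/(j + √2) (U(j) = (j + 1)/(j + √2) = (1 + j)/(j + √2))
U(-106)/4659 = ((1 - 106)/(-106 + √2))/4659 = (-105/(-106 + √2))*(1/4659) = -105/(-106 + √2)*(1/4659) = -35/(1553*(-106 + √2))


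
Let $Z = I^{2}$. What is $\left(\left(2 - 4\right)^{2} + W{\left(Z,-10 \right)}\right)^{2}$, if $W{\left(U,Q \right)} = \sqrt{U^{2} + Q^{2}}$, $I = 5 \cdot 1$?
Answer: $741 + 40 \sqrt{29} \approx 956.41$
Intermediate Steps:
$I = 5$
$Z = 25$ ($Z = 5^{2} = 25$)
$W{\left(U,Q \right)} = \sqrt{Q^{2} + U^{2}}$
$\left(\left(2 - 4\right)^{2} + W{\left(Z,-10 \right)}\right)^{2} = \left(\left(2 - 4\right)^{2} + \sqrt{\left(-10\right)^{2} + 25^{2}}\right)^{2} = \left(\left(-2\right)^{2} + \sqrt{100 + 625}\right)^{2} = \left(4 + \sqrt{725}\right)^{2} = \left(4 + 5 \sqrt{29}\right)^{2}$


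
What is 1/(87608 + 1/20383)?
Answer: 20383/1785713865 ≈ 1.1414e-5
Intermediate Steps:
1/(87608 + 1/20383) = 1/(1785713865/20383) = 20383/1785713865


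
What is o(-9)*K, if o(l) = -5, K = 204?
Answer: -1020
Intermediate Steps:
o(-9)*K = -5*204 = -1020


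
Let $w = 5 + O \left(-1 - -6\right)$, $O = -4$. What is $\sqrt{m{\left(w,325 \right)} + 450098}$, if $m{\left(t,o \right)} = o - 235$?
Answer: $2 \sqrt{112547} \approx 670.96$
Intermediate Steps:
$w = -15$ ($w = 5 - 4 \left(-1 - -6\right) = 5 - 4 \left(-1 + 6\right) = 5 - 20 = -15$)
$m{\left(t,o \right)} = -235 + o$ ($m{\left(t,o \right)} = o - 235 = -235 + o$)
$\sqrt{m{\left(w,325 \right)} + 450098} = \sqrt{\left(-235 + 325\right) + 450098} = \sqrt{90 + 450098} = \sqrt{450188} = 2 \sqrt{112547}$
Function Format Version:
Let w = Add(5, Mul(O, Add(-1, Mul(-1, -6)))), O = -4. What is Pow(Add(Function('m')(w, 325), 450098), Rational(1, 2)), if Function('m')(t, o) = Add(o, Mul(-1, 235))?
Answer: Mul(2, Pow(112547, Rational(1, 2))) ≈ 670.96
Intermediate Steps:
w = -15 (w = Add(5, Mul(-4, Add(-1, Mul(-1, -6)))) = Add(5, Mul(-4, Add(-1, 6))) = Add(5, Mul(-4, 5)) = Add(5, -20) = -15)
Function('m')(t, o) = Add(-235, o) (Function('m')(t, o) = Add(o, -235) = Add(-235, o))
Pow(Add(Function('m')(w, 325), 450098), Rational(1, 2)) = Pow(Add(Add(-235, 325), 450098), Rational(1, 2)) = Pow(Add(90, 450098), Rational(1, 2)) = Pow(450188, Rational(1, 2)) = Mul(2, Pow(112547, Rational(1, 2)))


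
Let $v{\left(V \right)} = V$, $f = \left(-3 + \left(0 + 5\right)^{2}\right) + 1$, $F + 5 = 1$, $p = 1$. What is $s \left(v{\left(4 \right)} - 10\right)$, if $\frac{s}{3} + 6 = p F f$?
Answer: $1764$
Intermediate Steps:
$F = -4$ ($F = -5 + 1 = -4$)
$f = 23$ ($f = \left(-3 + 5^{2}\right) + 1 = \left(-3 + 25\right) + 1 = 22 + 1 = 23$)
$s = -294$ ($s = -18 + 3 \cdot 1 \left(-4\right) 23 = -18 + 3 \left(\left(-4\right) 23\right) = -18 + 3 \left(-92\right) = -18 - 276 = -294$)
$s \left(v{\left(4 \right)} - 10\right) = - 294 \left(4 - 10\right) = \left(-294\right) \left(-6\right) = 1764$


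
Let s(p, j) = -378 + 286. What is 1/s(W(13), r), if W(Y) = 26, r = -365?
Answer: -1/92 ≈ -0.010870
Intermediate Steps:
s(p, j) = -92
1/s(W(13), r) = 1/(-92) = -1/92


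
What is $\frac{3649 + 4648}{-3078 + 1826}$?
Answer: $- \frac{8297}{1252} \approx -6.627$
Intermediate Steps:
$\frac{3649 + 4648}{-3078 + 1826} = \frac{8297}{-1252} = 8297 \left(- \frac{1}{1252}\right) = - \frac{8297}{1252}$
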